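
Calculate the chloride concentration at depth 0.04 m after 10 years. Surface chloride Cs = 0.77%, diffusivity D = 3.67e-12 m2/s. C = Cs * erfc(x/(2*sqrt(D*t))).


t_seconds = 10 * 365.25 * 24 * 3600 = 315576000.0 s
arg = 0.04 / (2 * sqrt(3.67e-12 * 315576000.0))
= 0.5877
erfc(0.5877) = 0.4059
C = 0.77 * 0.4059 = 0.3126%

0.3126


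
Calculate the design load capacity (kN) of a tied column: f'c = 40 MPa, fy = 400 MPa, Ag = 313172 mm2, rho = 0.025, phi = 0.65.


Ast = rho * Ag = 0.025 * 313172 = 7829.3 mm2
phi*Pn = 0.65 * 0.80 * (0.85 * 40 * (313172 - 7829.3) + 400 * 7829.3) / 1000
= 7026.95 kN

7026.95


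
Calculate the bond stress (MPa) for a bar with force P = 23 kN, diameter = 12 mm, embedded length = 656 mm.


u = P / (pi * db * ld)
= 23 * 1000 / (pi * 12 * 656)
= 0.93 MPa

0.93


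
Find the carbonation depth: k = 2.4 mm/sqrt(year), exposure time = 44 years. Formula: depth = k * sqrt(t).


depth = k * sqrt(t)
= 2.4 * sqrt(44)
= 15.92 mm

15.92


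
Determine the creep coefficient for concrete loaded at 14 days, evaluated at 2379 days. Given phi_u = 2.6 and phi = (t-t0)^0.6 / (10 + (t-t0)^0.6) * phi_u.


dt = 2379 - 14 = 2365
phi = 2365^0.6 / (10 + 2365^0.6) * 2.6
= 2.375

2.375


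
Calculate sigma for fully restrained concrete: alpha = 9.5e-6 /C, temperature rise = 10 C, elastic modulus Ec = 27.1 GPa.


sigma = alpha * dT * Ec
= 9.5e-6 * 10 * 27.1 * 1000
= 2.575 MPa

2.575


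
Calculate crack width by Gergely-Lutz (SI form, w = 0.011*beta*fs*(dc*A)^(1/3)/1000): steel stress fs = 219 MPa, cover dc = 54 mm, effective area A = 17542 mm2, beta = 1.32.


w = 0.011 * beta * fs * (dc * A)^(1/3) / 1000
= 0.011 * 1.32 * 219 * (54 * 17542)^(1/3) / 1000
= 0.312 mm

0.312


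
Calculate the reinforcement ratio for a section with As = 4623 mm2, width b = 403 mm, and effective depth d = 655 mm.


rho = As / (b * d)
= 4623 / (403 * 655)
= 0.0175

0.0175


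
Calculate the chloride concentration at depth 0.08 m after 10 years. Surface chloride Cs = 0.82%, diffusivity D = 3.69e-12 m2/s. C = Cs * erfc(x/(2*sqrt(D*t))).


t_seconds = 10 * 365.25 * 24 * 3600 = 315576000.0 s
arg = 0.08 / (2 * sqrt(3.69e-12 * 315576000.0))
= 1.1722
erfc(1.1722) = 0.0974
C = 0.82 * 0.0974 = 0.0798%

0.0798


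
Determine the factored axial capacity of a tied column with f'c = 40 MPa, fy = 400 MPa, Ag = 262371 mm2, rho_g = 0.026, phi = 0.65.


Ast = rho * Ag = 0.026 * 262371 = 6821.646 mm2
phi*Pn = 0.65 * 0.80 * (0.85 * 40 * (262371 - 6821.646) + 400 * 6821.646) / 1000
= 5937.01 kN

5937.01


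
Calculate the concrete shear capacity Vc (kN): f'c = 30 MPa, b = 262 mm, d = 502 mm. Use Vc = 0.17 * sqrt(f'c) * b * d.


Vc = 0.17 * sqrt(30) * 262 * 502 / 1000
= 122.47 kN

122.47


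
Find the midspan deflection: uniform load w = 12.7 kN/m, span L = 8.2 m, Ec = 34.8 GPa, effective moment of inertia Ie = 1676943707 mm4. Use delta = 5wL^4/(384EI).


Convert: L = 8.2 m = 8200 mm, Ec = 34.8 GPa = 34800 MPa
delta = 5 * 12.7 * 8200^4 / (384 * 34800 * 1676943707)
= 12.81 mm

12.81


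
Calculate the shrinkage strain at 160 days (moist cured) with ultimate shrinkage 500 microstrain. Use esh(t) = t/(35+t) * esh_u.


esh(160) = 160 / (35 + 160) * 500
= 160 / 195 * 500
= 410.3 microstrain

410.3


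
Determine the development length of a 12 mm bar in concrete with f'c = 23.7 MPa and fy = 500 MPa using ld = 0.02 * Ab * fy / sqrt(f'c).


Ab = pi * 12^2 / 4 = 113.097 mm2
ld = 0.02 * 113.097 * 500 / sqrt(23.7)
= 232.3 mm

232.3


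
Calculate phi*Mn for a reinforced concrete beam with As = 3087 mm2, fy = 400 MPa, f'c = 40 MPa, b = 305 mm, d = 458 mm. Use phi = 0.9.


a = As * fy / (0.85 * f'c * b)
= 3087 * 400 / (0.85 * 40 * 305)
= 119.0743 mm
Mn = As * fy * (d - a/2) / 10^6
= 492.022 kN-m
phi*Mn = 0.9 * 492.022 = 442.82 kN-m

442.82


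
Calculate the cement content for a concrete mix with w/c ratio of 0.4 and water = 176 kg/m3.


Cement = water / (w/c)
= 176 / 0.4
= 440.0 kg/m3

440.0


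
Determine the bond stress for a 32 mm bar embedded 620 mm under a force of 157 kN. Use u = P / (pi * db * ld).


u = P / (pi * db * ld)
= 157 * 1000 / (pi * 32 * 620)
= 2.519 MPa

2.519


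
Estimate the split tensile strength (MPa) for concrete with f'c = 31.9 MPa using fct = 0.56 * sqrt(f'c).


fct = 0.56 * sqrt(31.9)
= 0.56 * 5.648
= 3.163 MPa

3.163


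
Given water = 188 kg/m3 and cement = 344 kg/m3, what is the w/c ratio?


w/c = water / cement
w/c = 188 / 344 = 0.547

0.547


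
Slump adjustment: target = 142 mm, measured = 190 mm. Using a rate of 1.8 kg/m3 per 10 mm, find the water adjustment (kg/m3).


Difference = 142 - 190 = -48 mm
Water adjustment = -48 * 1.8 / 10 = -8.6 kg/m3

-8.6


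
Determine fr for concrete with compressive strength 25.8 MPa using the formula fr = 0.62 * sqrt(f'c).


fr = 0.62 * sqrt(25.8)
= 3.149 MPa

3.149


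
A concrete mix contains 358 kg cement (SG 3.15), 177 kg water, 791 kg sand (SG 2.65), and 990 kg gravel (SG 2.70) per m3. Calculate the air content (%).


Vol cement = 358 / (3.15 * 1000) = 0.113651 m3
Vol water = 177 / 1000 = 0.177 m3
Vol sand = 791 / (2.65 * 1000) = 0.298491 m3
Vol gravel = 990 / (2.70 * 1000) = 0.366667 m3
Total solid + water volume = 0.955808 m3
Air = (1 - 0.955808) * 100 = 4.42%

4.42


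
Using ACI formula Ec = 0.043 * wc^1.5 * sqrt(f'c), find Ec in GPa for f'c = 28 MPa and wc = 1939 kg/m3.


Ec = 0.043 * 1939^1.5 * sqrt(28) / 1000
= 19.43 GPa

19.43


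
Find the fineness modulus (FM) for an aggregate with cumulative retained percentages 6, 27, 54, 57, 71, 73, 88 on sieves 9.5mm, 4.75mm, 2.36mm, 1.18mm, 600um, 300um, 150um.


FM = sum(cumulative % retained) / 100
= 376 / 100
= 3.76

3.76


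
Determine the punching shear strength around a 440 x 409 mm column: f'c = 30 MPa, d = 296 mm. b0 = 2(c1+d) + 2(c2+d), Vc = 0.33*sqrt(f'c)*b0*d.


b0 = 2*(440 + 296) + 2*(409 + 296) = 2882 mm
Vc = 0.33 * sqrt(30) * 2882 * 296 / 1000
= 1541.91 kN

1541.91


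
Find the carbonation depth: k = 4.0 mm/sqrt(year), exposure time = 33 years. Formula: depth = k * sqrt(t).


depth = k * sqrt(t)
= 4.0 * sqrt(33)
= 22.98 mm

22.98


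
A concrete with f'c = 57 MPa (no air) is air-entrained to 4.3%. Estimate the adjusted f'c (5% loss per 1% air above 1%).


Strength loss = (4.3 - 1) * 5 = 16.5%
f'c = 57 * (1 - 16.5/100)
= 47.59 MPa

47.59


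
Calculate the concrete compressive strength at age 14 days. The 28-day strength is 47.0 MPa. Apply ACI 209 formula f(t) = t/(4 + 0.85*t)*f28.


f(14) = 14 / (4 + 0.85 * 14) * 47.0
= 14 / 15.9 * 47.0
= 41.38 MPa

41.38


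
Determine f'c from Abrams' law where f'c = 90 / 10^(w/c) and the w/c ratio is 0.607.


f'c = 90 / 10^0.607
= 90 / 4.046
= 22.25 MPa

22.25


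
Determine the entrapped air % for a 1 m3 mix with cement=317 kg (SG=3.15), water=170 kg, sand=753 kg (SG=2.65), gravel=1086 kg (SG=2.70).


Vol cement = 317 / (3.15 * 1000) = 0.100635 m3
Vol water = 170 / 1000 = 0.17 m3
Vol sand = 753 / (2.65 * 1000) = 0.284151 m3
Vol gravel = 1086 / (2.70 * 1000) = 0.402222 m3
Total solid + water volume = 0.957008 m3
Air = (1 - 0.957008) * 100 = 4.3%

4.3


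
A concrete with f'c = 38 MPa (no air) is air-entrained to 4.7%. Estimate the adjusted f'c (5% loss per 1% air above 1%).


Strength loss = (4.7 - 1) * 5 = 18.5%
f'c = 38 * (1 - 18.5/100)
= 30.97 MPa

30.97


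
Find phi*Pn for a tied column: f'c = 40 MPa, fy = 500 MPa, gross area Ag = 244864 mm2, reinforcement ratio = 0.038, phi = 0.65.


Ast = rho * Ag = 0.038 * 244864 = 9304.832 mm2
phi*Pn = 0.65 * 0.80 * (0.85 * 40 * (244864 - 9304.832) + 500 * 9304.832) / 1000
= 6583.94 kN

6583.94


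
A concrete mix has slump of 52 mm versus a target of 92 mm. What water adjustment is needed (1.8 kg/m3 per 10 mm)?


Difference = 92 - 52 = 40 mm
Water adjustment = 40 * 1.8 / 10 = 7.2 kg/m3

7.2


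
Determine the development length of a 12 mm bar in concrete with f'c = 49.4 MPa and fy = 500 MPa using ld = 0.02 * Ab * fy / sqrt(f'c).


Ab = pi * 12^2 / 4 = 113.097 mm2
ld = 0.02 * 113.097 * 500 / sqrt(49.4)
= 160.9 mm

160.9


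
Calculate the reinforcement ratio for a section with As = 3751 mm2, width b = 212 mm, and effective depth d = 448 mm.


rho = As / (b * d)
= 3751 / (212 * 448)
= 0.0395

0.0395


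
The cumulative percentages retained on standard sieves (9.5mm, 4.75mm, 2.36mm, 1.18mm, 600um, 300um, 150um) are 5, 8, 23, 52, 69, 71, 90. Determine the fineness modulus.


FM = sum(cumulative % retained) / 100
= 318 / 100
= 3.18

3.18


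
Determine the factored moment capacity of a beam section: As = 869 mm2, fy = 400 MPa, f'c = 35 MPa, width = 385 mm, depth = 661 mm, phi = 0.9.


a = As * fy / (0.85 * f'c * b)
= 869 * 400 / (0.85 * 35 * 385)
= 30.3481 mm
Mn = As * fy * (d - a/2) / 10^6
= 224.4891 kN-m
phi*Mn = 0.9 * 224.4891 = 202.04 kN-m

202.04


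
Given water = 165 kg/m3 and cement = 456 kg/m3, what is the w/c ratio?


w/c = water / cement
w/c = 165 / 456 = 0.362

0.362


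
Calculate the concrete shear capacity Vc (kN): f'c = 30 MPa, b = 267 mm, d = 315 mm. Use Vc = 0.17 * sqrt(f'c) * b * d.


Vc = 0.17 * sqrt(30) * 267 * 315 / 1000
= 78.31 kN

78.31


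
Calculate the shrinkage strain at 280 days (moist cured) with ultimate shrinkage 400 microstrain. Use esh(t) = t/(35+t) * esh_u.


esh(280) = 280 / (35 + 280) * 400
= 280 / 315 * 400
= 355.6 microstrain

355.6


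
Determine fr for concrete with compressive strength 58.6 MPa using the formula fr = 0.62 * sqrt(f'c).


fr = 0.62 * sqrt(58.6)
= 4.746 MPa

4.746


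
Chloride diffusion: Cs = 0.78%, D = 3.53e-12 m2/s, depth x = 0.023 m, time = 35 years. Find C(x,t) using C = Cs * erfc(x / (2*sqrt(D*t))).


t_seconds = 35 * 365.25 * 24 * 3600 = 1104516000.0 s
arg = 0.023 / (2 * sqrt(3.53e-12 * 1104516000.0))
= 0.1842
erfc(0.1842) = 0.7945
C = 0.78 * 0.7945 = 0.6197%

0.6197


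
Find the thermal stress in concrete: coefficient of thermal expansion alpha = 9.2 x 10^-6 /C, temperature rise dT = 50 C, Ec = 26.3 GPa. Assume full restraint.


sigma = alpha * dT * Ec
= 9.2e-6 * 50 * 26.3 * 1000
= 12.098 MPa

12.098


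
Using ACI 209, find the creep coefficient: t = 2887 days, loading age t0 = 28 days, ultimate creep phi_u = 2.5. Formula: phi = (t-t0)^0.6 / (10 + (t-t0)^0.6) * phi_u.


dt = 2887 - 28 = 2859
phi = 2859^0.6 / (10 + 2859^0.6) * 2.5
= 2.305

2.305


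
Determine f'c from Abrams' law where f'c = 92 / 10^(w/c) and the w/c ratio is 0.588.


f'c = 92 / 10^0.588
= 92 / 3.873
= 23.76 MPa

23.76


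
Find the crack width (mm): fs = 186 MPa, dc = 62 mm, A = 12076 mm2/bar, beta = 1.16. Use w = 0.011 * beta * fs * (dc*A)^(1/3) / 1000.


w = 0.011 * beta * fs * (dc * A)^(1/3) / 1000
= 0.011 * 1.16 * 186 * (62 * 12076)^(1/3) / 1000
= 0.216 mm

0.216


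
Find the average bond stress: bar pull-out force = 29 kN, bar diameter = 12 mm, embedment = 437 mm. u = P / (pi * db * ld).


u = P / (pi * db * ld)
= 29 * 1000 / (pi * 12 * 437)
= 1.76 MPa

1.76


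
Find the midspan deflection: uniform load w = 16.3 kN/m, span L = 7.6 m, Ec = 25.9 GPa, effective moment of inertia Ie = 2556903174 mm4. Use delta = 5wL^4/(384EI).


Convert: L = 7.6 m = 7600 mm, Ec = 25.9 GPa = 25900 MPa
delta = 5 * 16.3 * 7600^4 / (384 * 25900 * 2556903174)
= 10.69 mm

10.69


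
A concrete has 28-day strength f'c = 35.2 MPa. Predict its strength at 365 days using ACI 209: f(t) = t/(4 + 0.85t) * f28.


f(365) = 365 / (4 + 0.85 * 365) * 35.2
= 365 / 314.25 * 35.2
= 40.88 MPa

40.88


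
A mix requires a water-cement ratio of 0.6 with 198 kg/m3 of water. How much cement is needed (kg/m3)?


Cement = water / (w/c)
= 198 / 0.6
= 330.0 kg/m3

330.0


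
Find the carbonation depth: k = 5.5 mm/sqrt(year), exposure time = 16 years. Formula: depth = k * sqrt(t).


depth = k * sqrt(t)
= 5.5 * sqrt(16)
= 22.0 mm

22.0


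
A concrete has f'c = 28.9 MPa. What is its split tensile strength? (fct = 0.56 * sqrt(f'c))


fct = 0.56 * sqrt(28.9)
= 0.56 * 5.376
= 3.01 MPa

3.01


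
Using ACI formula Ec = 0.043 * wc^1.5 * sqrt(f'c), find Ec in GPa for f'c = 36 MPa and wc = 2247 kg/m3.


Ec = 0.043 * 2247^1.5 * sqrt(36) / 1000
= 27.48 GPa

27.48


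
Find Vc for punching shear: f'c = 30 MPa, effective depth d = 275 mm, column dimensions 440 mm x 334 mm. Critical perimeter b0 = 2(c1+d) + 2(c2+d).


b0 = 2*(440 + 275) + 2*(334 + 275) = 2648 mm
Vc = 0.33 * sqrt(30) * 2648 * 275 / 1000
= 1316.21 kN

1316.21


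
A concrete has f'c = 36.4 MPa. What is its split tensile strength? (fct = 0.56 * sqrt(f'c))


fct = 0.56 * sqrt(36.4)
= 0.56 * 6.033
= 3.379 MPa

3.379


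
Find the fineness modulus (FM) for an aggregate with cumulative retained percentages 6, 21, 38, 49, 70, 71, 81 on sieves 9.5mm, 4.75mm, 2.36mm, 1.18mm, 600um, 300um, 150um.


FM = sum(cumulative % retained) / 100
= 336 / 100
= 3.36

3.36


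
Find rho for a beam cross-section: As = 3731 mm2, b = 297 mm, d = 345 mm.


rho = As / (b * d)
= 3731 / (297 * 345)
= 0.0364

0.0364


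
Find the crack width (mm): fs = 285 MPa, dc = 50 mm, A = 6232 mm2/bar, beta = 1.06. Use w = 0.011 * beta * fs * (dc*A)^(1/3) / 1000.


w = 0.011 * beta * fs * (dc * A)^(1/3) / 1000
= 0.011 * 1.06 * 285 * (50 * 6232)^(1/3) / 1000
= 0.225 mm

0.225


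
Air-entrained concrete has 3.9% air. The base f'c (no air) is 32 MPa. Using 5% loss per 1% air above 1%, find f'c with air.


Strength loss = (3.9 - 1) * 5 = 14.5%
f'c = 32 * (1 - 14.5/100)
= 27.36 MPa

27.36


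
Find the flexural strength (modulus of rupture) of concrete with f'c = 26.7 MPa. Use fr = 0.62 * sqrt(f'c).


fr = 0.62 * sqrt(26.7)
= 3.204 MPa

3.204


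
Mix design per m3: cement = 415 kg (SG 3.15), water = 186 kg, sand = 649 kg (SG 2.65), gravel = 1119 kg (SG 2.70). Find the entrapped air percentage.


Vol cement = 415 / (3.15 * 1000) = 0.131746 m3
Vol water = 186 / 1000 = 0.186 m3
Vol sand = 649 / (2.65 * 1000) = 0.244906 m3
Vol gravel = 1119 / (2.70 * 1000) = 0.414444 m3
Total solid + water volume = 0.977096 m3
Air = (1 - 0.977096) * 100 = 2.29%

2.29


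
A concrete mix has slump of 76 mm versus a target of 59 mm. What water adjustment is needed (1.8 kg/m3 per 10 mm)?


Difference = 59 - 76 = -17 mm
Water adjustment = -17 * 1.8 / 10 = -3.1 kg/m3

-3.1


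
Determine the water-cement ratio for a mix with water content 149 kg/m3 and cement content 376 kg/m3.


w/c = water / cement
w/c = 149 / 376 = 0.396

0.396


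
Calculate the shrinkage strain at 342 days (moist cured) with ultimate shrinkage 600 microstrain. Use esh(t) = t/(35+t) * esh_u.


esh(342) = 342 / (35 + 342) * 600
= 342 / 377 * 600
= 544.3 microstrain

544.3


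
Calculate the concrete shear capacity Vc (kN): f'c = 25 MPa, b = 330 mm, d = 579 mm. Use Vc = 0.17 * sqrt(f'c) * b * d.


Vc = 0.17 * sqrt(25) * 330 * 579 / 1000
= 162.41 kN

162.41


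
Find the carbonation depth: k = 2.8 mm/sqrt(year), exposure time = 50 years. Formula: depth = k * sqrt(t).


depth = k * sqrt(t)
= 2.8 * sqrt(50)
= 19.8 mm

19.8


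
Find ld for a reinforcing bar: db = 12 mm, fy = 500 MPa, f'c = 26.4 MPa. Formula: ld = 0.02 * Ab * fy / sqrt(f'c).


Ab = pi * 12^2 / 4 = 113.097 mm2
ld = 0.02 * 113.097 * 500 / sqrt(26.4)
= 220.1 mm

220.1


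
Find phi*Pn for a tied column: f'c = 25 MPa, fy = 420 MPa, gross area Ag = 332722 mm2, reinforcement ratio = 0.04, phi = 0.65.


Ast = rho * Ag = 0.04 * 332722 = 13308.88 mm2
phi*Pn = 0.65 * 0.80 * (0.85 * 25 * (332722 - 13308.88) + 420 * 13308.88) / 1000
= 6436.17 kN

6436.17


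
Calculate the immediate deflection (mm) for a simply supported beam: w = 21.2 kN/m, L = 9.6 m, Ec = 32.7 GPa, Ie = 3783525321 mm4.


Convert: L = 9.6 m = 9600 mm, Ec = 32.7 GPa = 32700 MPa
delta = 5 * 21.2 * 9600^4 / (384 * 32700 * 3783525321)
= 18.95 mm

18.95


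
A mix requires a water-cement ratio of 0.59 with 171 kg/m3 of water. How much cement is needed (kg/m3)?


Cement = water / (w/c)
= 171 / 0.59
= 289.8 kg/m3

289.8


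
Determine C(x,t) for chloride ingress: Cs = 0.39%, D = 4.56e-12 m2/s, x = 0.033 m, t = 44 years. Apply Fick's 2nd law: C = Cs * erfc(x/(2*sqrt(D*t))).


t_seconds = 44 * 365.25 * 24 * 3600 = 1388534400.0 s
arg = 0.033 / (2 * sqrt(4.56e-12 * 1388534400.0))
= 0.2074
erfc(0.2074) = 0.7693
C = 0.39 * 0.7693 = 0.3%

0.3


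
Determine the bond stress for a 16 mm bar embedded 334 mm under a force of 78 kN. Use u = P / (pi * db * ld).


u = P / (pi * db * ld)
= 78 * 1000 / (pi * 16 * 334)
= 4.646 MPa

4.646


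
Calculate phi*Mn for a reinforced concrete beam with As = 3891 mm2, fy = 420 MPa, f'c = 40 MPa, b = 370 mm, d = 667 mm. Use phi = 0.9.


a = As * fy / (0.85 * f'c * b)
= 3891 * 420 / (0.85 * 40 * 370)
= 129.9062 mm
Mn = As * fy * (d - a/2) / 10^6
= 983.8771 kN-m
phi*Mn = 0.9 * 983.8771 = 885.49 kN-m

885.49


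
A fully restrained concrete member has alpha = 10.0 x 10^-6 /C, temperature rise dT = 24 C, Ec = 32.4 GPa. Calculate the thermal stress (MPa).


sigma = alpha * dT * Ec
= 10.0e-6 * 24 * 32.4 * 1000
= 7.776 MPa

7.776


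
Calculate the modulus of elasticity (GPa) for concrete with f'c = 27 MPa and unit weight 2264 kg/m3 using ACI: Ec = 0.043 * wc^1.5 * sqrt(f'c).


Ec = 0.043 * 2264^1.5 * sqrt(27) / 1000
= 24.07 GPa

24.07


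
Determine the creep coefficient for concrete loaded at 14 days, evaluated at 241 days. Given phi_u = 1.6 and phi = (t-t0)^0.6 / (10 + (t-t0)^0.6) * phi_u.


dt = 241 - 14 = 227
phi = 227^0.6 / (10 + 227^0.6) * 1.6
= 1.155

1.155


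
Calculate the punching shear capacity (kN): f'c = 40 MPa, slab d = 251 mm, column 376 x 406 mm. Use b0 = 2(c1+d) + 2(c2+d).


b0 = 2*(376 + 251) + 2*(406 + 251) = 2568 mm
Vc = 0.33 * sqrt(40) * 2568 * 251 / 1000
= 1345.28 kN

1345.28


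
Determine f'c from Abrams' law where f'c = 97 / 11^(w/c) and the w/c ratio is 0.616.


f'c = 97 / 11^0.616
= 97 / 4.38
= 22.14 MPa

22.14


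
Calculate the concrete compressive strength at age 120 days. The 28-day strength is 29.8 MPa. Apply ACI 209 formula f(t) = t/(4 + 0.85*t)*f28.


f(120) = 120 / (4 + 0.85 * 120) * 29.8
= 120 / 106.0 * 29.8
= 33.74 MPa

33.74


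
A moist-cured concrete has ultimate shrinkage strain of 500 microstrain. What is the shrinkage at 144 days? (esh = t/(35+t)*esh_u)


esh(144) = 144 / (35 + 144) * 500
= 144 / 179 * 500
= 402.2 microstrain

402.2


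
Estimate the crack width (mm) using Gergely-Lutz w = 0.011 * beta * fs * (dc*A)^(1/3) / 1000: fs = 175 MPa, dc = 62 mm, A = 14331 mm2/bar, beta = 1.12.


w = 0.011 * beta * fs * (dc * A)^(1/3) / 1000
= 0.011 * 1.12 * 175 * (62 * 14331)^(1/3) / 1000
= 0.207 mm

0.207


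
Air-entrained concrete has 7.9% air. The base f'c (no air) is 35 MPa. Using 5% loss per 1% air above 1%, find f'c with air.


Strength loss = (7.9 - 1) * 5 = 34.5%
f'c = 35 * (1 - 34.5/100)
= 22.93 MPa

22.93


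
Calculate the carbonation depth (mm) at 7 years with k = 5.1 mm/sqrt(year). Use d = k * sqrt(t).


depth = k * sqrt(t)
= 5.1 * sqrt(7)
= 13.49 mm

13.49


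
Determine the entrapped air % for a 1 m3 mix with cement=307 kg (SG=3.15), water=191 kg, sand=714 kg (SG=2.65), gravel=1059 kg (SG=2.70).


Vol cement = 307 / (3.15 * 1000) = 0.09746 m3
Vol water = 191 / 1000 = 0.191 m3
Vol sand = 714 / (2.65 * 1000) = 0.269434 m3
Vol gravel = 1059 / (2.70 * 1000) = 0.392222 m3
Total solid + water volume = 0.950117 m3
Air = (1 - 0.950117) * 100 = 4.99%

4.99


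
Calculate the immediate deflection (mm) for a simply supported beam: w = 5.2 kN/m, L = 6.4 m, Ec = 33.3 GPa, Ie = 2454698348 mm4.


Convert: L = 6.4 m = 6400 mm, Ec = 33.3 GPa = 33300 MPa
delta = 5 * 5.2 * 6400^4 / (384 * 33300 * 2454698348)
= 1.39 mm

1.39


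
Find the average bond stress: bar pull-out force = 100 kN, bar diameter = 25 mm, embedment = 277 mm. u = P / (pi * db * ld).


u = P / (pi * db * ld)
= 100 * 1000 / (pi * 25 * 277)
= 4.597 MPa

4.597


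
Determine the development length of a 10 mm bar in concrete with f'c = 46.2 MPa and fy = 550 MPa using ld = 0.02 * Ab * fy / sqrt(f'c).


Ab = pi * 10^2 / 4 = 78.54 mm2
ld = 0.02 * 78.54 * 550 / sqrt(46.2)
= 127.1 mm

127.1


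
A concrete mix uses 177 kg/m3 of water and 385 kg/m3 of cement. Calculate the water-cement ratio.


w/c = water / cement
w/c = 177 / 385 = 0.46

0.46


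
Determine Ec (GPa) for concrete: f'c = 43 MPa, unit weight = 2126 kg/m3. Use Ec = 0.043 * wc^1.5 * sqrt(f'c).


Ec = 0.043 * 2126^1.5 * sqrt(43) / 1000
= 27.64 GPa

27.64


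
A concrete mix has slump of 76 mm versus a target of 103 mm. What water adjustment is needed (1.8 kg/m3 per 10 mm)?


Difference = 103 - 76 = 27 mm
Water adjustment = 27 * 1.8 / 10 = 4.9 kg/m3

4.9


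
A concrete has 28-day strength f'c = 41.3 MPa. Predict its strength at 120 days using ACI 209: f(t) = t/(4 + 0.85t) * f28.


f(120) = 120 / (4 + 0.85 * 120) * 41.3
= 120 / 106.0 * 41.3
= 46.75 MPa

46.75


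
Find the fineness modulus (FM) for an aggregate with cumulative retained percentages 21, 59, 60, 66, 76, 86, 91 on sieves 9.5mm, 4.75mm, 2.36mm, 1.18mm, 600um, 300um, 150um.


FM = sum(cumulative % retained) / 100
= 459 / 100
= 4.59

4.59


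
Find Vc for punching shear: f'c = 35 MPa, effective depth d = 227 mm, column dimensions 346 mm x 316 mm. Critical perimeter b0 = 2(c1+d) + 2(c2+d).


b0 = 2*(346 + 227) + 2*(316 + 227) = 2232 mm
Vc = 0.33 * sqrt(35) * 2232 * 227 / 1000
= 989.16 kN

989.16


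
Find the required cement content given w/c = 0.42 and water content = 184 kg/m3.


Cement = water / (w/c)
= 184 / 0.42
= 438.1 kg/m3

438.1


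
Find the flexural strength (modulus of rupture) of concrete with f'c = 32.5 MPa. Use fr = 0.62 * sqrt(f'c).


fr = 0.62 * sqrt(32.5)
= 3.535 MPa

3.535


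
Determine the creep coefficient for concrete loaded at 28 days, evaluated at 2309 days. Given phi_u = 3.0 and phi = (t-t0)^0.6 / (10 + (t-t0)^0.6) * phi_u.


dt = 2309 - 28 = 2281
phi = 2281^0.6 / (10 + 2281^0.6) * 3.0
= 2.736

2.736


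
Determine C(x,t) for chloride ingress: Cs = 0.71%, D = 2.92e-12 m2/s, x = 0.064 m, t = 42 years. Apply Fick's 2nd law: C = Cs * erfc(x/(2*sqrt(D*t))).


t_seconds = 42 * 365.25 * 24 * 3600 = 1325419200.0 s
arg = 0.064 / (2 * sqrt(2.92e-12 * 1325419200.0))
= 0.5144
erfc(0.5144) = 0.467
C = 0.71 * 0.467 = 0.3315%

0.3315


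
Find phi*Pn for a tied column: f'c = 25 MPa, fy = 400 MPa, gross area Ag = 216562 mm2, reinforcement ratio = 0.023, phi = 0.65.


Ast = rho * Ag = 0.023 * 216562 = 4980.926 mm2
phi*Pn = 0.65 * 0.80 * (0.85 * 25 * (216562 - 4980.926) + 400 * 4980.926) / 1000
= 3374.0 kN

3374.0


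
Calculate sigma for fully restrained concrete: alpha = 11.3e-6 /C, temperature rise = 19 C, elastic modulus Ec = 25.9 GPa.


sigma = alpha * dT * Ec
= 11.3e-6 * 19 * 25.9 * 1000
= 5.561 MPa

5.561


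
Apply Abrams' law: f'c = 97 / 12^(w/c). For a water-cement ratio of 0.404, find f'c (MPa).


f'c = 97 / 12^0.404
= 97 / 2.729
= 35.55 MPa

35.55


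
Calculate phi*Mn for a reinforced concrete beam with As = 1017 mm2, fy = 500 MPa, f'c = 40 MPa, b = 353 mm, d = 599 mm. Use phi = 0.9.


a = As * fy / (0.85 * f'c * b)
= 1017 * 500 / (0.85 * 40 * 353)
= 42.3679 mm
Mn = As * fy * (d - a/2) / 10^6
= 293.8195 kN-m
phi*Mn = 0.9 * 293.8195 = 264.44 kN-m

264.44


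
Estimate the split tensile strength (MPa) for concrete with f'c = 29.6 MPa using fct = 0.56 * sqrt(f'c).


fct = 0.56 * sqrt(29.6)
= 0.56 * 5.441
= 3.047 MPa

3.047


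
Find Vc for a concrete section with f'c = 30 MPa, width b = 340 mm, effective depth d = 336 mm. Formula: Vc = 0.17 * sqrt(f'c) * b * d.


Vc = 0.17 * sqrt(30) * 340 * 336 / 1000
= 106.37 kN

106.37


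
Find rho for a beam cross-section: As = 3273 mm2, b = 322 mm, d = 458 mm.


rho = As / (b * d)
= 3273 / (322 * 458)
= 0.0222

0.0222


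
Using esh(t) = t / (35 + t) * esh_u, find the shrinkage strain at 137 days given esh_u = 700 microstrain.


esh(137) = 137 / (35 + 137) * 700
= 137 / 172 * 700
= 557.6 microstrain

557.6


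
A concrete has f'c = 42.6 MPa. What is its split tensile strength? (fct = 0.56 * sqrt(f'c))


fct = 0.56 * sqrt(42.6)
= 0.56 * 6.527
= 3.655 MPa

3.655


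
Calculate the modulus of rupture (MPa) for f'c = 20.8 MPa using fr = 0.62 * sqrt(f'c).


fr = 0.62 * sqrt(20.8)
= 2.828 MPa

2.828


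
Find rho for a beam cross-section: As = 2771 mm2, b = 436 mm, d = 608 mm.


rho = As / (b * d)
= 2771 / (436 * 608)
= 0.0105

0.0105


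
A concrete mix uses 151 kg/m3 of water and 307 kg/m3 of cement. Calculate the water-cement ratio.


w/c = water / cement
w/c = 151 / 307 = 0.492

0.492


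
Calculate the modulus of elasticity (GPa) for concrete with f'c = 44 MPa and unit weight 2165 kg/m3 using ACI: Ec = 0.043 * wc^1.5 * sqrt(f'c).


Ec = 0.043 * 2165^1.5 * sqrt(44) / 1000
= 28.73 GPa

28.73


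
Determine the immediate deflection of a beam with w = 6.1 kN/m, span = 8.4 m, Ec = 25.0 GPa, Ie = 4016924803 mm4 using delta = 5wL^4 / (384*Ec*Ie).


Convert: L = 8.4 m = 8400 mm, Ec = 25.0 GPa = 25000 MPa
delta = 5 * 6.1 * 8400^4 / (384 * 25000 * 4016924803)
= 3.94 mm

3.94


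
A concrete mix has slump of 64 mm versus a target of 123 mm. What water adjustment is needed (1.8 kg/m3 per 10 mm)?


Difference = 123 - 64 = 59 mm
Water adjustment = 59 * 1.8 / 10 = 10.6 kg/m3

10.6


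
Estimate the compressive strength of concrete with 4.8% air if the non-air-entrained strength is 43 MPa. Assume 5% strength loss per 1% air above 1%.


Strength loss = (4.8 - 1) * 5 = 19.0%
f'c = 43 * (1 - 19.0/100)
= 34.83 MPa

34.83


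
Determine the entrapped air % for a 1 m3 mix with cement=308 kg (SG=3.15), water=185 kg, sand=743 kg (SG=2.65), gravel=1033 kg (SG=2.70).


Vol cement = 308 / (3.15 * 1000) = 0.097778 m3
Vol water = 185 / 1000 = 0.185 m3
Vol sand = 743 / (2.65 * 1000) = 0.280377 m3
Vol gravel = 1033 / (2.70 * 1000) = 0.382593 m3
Total solid + water volume = 0.945748 m3
Air = (1 - 0.945748) * 100 = 5.43%

5.43


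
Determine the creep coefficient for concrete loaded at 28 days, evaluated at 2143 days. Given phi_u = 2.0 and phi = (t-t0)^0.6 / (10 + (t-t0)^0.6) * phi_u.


dt = 2143 - 28 = 2115
phi = 2115^0.6 / (10 + 2115^0.6) * 2.0
= 1.816

1.816


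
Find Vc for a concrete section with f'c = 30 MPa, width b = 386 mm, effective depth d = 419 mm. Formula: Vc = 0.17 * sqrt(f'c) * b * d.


Vc = 0.17 * sqrt(30) * 386 * 419 / 1000
= 150.6 kN

150.6


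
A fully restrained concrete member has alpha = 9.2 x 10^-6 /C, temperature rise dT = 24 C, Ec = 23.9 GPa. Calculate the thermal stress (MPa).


sigma = alpha * dT * Ec
= 9.2e-6 * 24 * 23.9 * 1000
= 5.277 MPa

5.277


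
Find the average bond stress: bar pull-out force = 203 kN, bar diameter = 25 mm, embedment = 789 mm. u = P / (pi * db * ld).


u = P / (pi * db * ld)
= 203 * 1000 / (pi * 25 * 789)
= 3.276 MPa

3.276


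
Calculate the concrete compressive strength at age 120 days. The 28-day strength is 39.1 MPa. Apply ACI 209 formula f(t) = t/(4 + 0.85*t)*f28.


f(120) = 120 / (4 + 0.85 * 120) * 39.1
= 120 / 106.0 * 39.1
= 44.26 MPa

44.26


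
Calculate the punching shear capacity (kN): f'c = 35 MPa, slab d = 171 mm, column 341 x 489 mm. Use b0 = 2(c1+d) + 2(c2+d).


b0 = 2*(341 + 171) + 2*(489 + 171) = 2344 mm
Vc = 0.33 * sqrt(35) * 2344 * 171 / 1000
= 782.53 kN

782.53


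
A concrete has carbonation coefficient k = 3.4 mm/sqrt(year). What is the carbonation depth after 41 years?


depth = k * sqrt(t)
= 3.4 * sqrt(41)
= 21.77 mm

21.77


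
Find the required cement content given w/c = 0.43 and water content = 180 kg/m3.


Cement = water / (w/c)
= 180 / 0.43
= 418.6 kg/m3

418.6


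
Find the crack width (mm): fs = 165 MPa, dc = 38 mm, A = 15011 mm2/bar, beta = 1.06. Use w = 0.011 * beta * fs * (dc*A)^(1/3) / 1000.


w = 0.011 * beta * fs * (dc * A)^(1/3) / 1000
= 0.011 * 1.06 * 165 * (38 * 15011)^(1/3) / 1000
= 0.16 mm

0.16


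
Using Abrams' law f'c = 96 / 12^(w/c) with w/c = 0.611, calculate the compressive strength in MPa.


f'c = 96 / 12^0.611
= 96 / 4.564
= 21.03 MPa

21.03


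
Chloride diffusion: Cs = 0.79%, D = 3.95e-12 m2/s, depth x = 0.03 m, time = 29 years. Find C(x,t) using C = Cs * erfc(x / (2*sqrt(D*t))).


t_seconds = 29 * 365.25 * 24 * 3600 = 915170400.0 s
arg = 0.03 / (2 * sqrt(3.95e-12 * 915170400.0))
= 0.2495
erfc(0.2495) = 0.7242
C = 0.79 * 0.7242 = 0.5721%

0.5721


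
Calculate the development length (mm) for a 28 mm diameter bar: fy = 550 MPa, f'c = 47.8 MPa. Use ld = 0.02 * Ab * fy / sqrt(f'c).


Ab = pi * 28^2 / 4 = 615.752 mm2
ld = 0.02 * 615.752 * 550 / sqrt(47.8)
= 979.7 mm

979.7


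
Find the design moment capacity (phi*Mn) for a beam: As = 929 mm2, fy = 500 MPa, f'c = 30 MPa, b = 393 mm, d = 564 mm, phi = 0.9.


a = As * fy / (0.85 * f'c * b)
= 929 * 500 / (0.85 * 30 * 393)
= 46.3503 mm
Mn = As * fy * (d - a/2) / 10^6
= 251.2131 kN-m
phi*Mn = 0.9 * 251.2131 = 226.09 kN-m

226.09


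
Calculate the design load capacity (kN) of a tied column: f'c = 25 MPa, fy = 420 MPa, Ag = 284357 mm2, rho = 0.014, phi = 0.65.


Ast = rho * Ag = 0.014 * 284357 = 3980.998 mm2
phi*Pn = 0.65 * 0.80 * (0.85 * 25 * (284357 - 3980.998) + 420 * 3980.998) / 1000
= 3967.6 kN

3967.6


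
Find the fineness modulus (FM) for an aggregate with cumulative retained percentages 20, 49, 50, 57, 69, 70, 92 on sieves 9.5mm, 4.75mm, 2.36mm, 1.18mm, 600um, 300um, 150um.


FM = sum(cumulative % retained) / 100
= 407 / 100
= 4.07

4.07


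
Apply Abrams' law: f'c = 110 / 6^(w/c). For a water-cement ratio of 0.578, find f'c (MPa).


f'c = 110 / 6^0.578
= 110 / 2.817
= 39.05 MPa

39.05


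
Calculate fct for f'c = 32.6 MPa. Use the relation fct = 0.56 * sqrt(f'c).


fct = 0.56 * sqrt(32.6)
= 0.56 * 5.71
= 3.197 MPa

3.197


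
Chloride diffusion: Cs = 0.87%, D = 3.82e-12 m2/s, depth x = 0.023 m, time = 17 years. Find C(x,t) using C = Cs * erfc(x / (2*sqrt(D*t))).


t_seconds = 17 * 365.25 * 24 * 3600 = 536479200.0 s
arg = 0.023 / (2 * sqrt(3.82e-12 * 536479200.0))
= 0.254
erfc(0.254) = 0.7194
C = 0.87 * 0.7194 = 0.6259%

0.6259


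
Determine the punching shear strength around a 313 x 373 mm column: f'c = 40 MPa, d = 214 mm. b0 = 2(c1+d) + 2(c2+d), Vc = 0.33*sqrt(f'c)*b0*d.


b0 = 2*(313 + 214) + 2*(373 + 214) = 2228 mm
Vc = 0.33 * sqrt(40) * 2228 * 214 / 1000
= 995.11 kN

995.11


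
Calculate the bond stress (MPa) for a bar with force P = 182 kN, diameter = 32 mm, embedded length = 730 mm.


u = P / (pi * db * ld)
= 182 * 1000 / (pi * 32 * 730)
= 2.48 MPa

2.48


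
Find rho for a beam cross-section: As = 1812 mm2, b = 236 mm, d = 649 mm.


rho = As / (b * d)
= 1812 / (236 * 649)
= 0.0118

0.0118


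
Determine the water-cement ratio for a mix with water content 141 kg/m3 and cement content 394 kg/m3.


w/c = water / cement
w/c = 141 / 394 = 0.358

0.358


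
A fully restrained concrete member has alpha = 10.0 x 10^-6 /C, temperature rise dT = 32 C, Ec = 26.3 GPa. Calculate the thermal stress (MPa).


sigma = alpha * dT * Ec
= 10.0e-6 * 32 * 26.3 * 1000
= 8.416 MPa

8.416


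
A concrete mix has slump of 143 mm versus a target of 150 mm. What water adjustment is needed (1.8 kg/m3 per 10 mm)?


Difference = 150 - 143 = 7 mm
Water adjustment = 7 * 1.8 / 10 = 1.3 kg/m3

1.3


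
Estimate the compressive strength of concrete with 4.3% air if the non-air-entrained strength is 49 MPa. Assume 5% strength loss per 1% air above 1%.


Strength loss = (4.3 - 1) * 5 = 16.5%
f'c = 49 * (1 - 16.5/100)
= 40.91 MPa

40.91


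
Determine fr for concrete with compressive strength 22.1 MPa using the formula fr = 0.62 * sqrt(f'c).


fr = 0.62 * sqrt(22.1)
= 2.915 MPa

2.915


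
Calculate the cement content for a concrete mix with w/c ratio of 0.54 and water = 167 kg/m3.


Cement = water / (w/c)
= 167 / 0.54
= 309.3 kg/m3

309.3


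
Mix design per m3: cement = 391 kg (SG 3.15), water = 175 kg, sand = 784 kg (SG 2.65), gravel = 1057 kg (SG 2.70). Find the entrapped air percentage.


Vol cement = 391 / (3.15 * 1000) = 0.124127 m3
Vol water = 175 / 1000 = 0.175 m3
Vol sand = 784 / (2.65 * 1000) = 0.295849 m3
Vol gravel = 1057 / (2.70 * 1000) = 0.391481 m3
Total solid + water volume = 0.986458 m3
Air = (1 - 0.986458) * 100 = 1.35%

1.35


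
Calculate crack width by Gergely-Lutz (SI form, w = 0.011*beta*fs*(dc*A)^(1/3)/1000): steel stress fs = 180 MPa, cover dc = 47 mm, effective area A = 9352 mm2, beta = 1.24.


w = 0.011 * beta * fs * (dc * A)^(1/3) / 1000
= 0.011 * 1.24 * 180 * (47 * 9352)^(1/3) / 1000
= 0.187 mm

0.187


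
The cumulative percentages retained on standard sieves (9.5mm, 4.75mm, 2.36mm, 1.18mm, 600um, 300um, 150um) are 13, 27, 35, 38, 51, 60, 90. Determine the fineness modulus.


FM = sum(cumulative % retained) / 100
= 314 / 100
= 3.14

3.14


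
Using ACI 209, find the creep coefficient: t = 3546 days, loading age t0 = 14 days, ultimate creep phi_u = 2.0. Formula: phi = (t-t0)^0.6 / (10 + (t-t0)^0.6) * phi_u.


dt = 3546 - 14 = 3532
phi = 3532^0.6 / (10 + 3532^0.6) * 2.0
= 1.862

1.862


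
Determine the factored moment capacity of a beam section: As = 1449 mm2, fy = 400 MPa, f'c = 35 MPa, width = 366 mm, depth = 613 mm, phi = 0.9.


a = As * fy / (0.85 * f'c * b)
= 1449 * 400 / (0.85 * 35 * 366)
= 53.2305 mm
Mn = As * fy * (d - a/2) / 10^6
= 339.8686 kN-m
phi*Mn = 0.9 * 339.8686 = 305.88 kN-m

305.88


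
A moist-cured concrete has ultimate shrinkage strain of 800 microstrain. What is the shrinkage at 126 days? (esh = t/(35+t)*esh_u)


esh(126) = 126 / (35 + 126) * 800
= 126 / 161 * 800
= 626.1 microstrain

626.1


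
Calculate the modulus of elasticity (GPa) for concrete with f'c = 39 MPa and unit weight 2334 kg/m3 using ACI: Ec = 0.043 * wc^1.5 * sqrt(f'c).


Ec = 0.043 * 2334^1.5 * sqrt(39) / 1000
= 30.28 GPa

30.28


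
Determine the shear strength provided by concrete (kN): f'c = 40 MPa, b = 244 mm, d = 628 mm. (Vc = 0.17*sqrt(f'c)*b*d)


Vc = 0.17 * sqrt(40) * 244 * 628 / 1000
= 164.75 kN

164.75


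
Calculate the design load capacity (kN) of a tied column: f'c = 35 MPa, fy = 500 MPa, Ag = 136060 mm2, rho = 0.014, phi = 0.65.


Ast = rho * Ag = 0.014 * 136060 = 1904.84 mm2
phi*Pn = 0.65 * 0.80 * (0.85 * 35 * (136060 - 1904.84) + 500 * 1904.84) / 1000
= 2570.64 kN

2570.64


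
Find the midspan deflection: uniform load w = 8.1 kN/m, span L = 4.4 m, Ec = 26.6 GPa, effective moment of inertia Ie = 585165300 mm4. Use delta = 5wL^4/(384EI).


Convert: L = 4.4 m = 4400 mm, Ec = 26.6 GPa = 26600 MPa
delta = 5 * 8.1 * 4400^4 / (384 * 26600 * 585165300)
= 2.54 mm

2.54


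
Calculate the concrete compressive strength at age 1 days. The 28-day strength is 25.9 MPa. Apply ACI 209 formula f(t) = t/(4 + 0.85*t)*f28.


f(1) = 1 / (4 + 0.85 * 1) * 25.9
= 1 / 4.85 * 25.9
= 5.34 MPa

5.34


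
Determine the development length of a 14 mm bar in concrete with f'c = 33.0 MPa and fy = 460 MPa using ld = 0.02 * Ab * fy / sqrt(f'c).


Ab = pi * 14^2 / 4 = 153.938 mm2
ld = 0.02 * 153.938 * 460 / sqrt(33.0)
= 246.5 mm

246.5


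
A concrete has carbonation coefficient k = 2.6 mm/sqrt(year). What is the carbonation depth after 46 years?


depth = k * sqrt(t)
= 2.6 * sqrt(46)
= 17.63 mm

17.63


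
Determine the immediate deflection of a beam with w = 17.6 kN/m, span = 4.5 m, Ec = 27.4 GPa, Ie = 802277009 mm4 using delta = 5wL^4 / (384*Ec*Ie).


Convert: L = 4.5 m = 4500 mm, Ec = 27.4 GPa = 27400 MPa
delta = 5 * 17.6 * 4500^4 / (384 * 27400 * 802277009)
= 4.27 mm

4.27


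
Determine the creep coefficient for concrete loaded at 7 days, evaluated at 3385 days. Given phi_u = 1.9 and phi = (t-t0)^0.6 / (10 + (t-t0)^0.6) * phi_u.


dt = 3385 - 7 = 3378
phi = 3378^0.6 / (10 + 3378^0.6) * 1.9
= 1.765

1.765


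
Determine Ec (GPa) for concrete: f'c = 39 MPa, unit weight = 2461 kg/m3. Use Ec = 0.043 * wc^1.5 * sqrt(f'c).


Ec = 0.043 * 2461^1.5 * sqrt(39) / 1000
= 32.78 GPa

32.78


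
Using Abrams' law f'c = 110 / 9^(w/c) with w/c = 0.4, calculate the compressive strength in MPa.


f'c = 110 / 9^0.4
= 110 / 2.408
= 45.68 MPa

45.68


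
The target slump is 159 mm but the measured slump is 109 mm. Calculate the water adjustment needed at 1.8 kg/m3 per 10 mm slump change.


Difference = 159 - 109 = 50 mm
Water adjustment = 50 * 1.8 / 10 = 9.0 kg/m3

9.0


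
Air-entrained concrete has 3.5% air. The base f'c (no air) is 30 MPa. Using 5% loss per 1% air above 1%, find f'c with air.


Strength loss = (3.5 - 1) * 5 = 12.5%
f'c = 30 * (1 - 12.5/100)
= 26.25 MPa

26.25


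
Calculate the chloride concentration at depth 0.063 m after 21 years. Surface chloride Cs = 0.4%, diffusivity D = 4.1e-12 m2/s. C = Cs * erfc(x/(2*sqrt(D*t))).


t_seconds = 21 * 365.25 * 24 * 3600 = 662709600.0 s
arg = 0.063 / (2 * sqrt(4.1e-12 * 662709600.0))
= 0.6043
erfc(0.6043) = 0.3928
C = 0.4 * 0.3928 = 0.1571%

0.1571


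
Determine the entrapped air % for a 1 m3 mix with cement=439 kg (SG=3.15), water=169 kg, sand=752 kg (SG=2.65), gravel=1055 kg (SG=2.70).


Vol cement = 439 / (3.15 * 1000) = 0.139365 m3
Vol water = 169 / 1000 = 0.169 m3
Vol sand = 752 / (2.65 * 1000) = 0.283774 m3
Vol gravel = 1055 / (2.70 * 1000) = 0.390741 m3
Total solid + water volume = 0.982879 m3
Air = (1 - 0.982879) * 100 = 1.71%

1.71


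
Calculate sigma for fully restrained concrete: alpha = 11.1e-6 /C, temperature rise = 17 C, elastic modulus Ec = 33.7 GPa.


sigma = alpha * dT * Ec
= 11.1e-6 * 17 * 33.7 * 1000
= 6.359 MPa

6.359


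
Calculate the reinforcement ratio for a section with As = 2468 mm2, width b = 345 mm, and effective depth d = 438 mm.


rho = As / (b * d)
= 2468 / (345 * 438)
= 0.0163

0.0163


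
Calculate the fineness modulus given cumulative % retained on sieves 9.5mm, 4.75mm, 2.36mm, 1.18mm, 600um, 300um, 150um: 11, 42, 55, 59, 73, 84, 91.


FM = sum(cumulative % retained) / 100
= 415 / 100
= 4.15

4.15


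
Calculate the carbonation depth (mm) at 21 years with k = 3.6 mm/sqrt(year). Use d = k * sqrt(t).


depth = k * sqrt(t)
= 3.6 * sqrt(21)
= 16.5 mm

16.5


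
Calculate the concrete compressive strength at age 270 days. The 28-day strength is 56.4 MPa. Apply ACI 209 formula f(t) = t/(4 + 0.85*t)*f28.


f(270) = 270 / (4 + 0.85 * 270) * 56.4
= 270 / 233.5 * 56.4
= 65.22 MPa

65.22


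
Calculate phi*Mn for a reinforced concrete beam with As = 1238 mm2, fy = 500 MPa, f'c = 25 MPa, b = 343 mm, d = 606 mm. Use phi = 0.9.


a = As * fy / (0.85 * f'c * b)
= 1238 * 500 / (0.85 * 25 * 343)
= 84.9254 mm
Mn = As * fy * (d - a/2) / 10^6
= 348.8296 kN-m
phi*Mn = 0.9 * 348.8296 = 313.95 kN-m

313.95


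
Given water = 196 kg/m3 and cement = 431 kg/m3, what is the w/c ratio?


w/c = water / cement
w/c = 196 / 431 = 0.455

0.455


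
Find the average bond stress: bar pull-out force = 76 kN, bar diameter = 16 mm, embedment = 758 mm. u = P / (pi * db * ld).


u = P / (pi * db * ld)
= 76 * 1000 / (pi * 16 * 758)
= 1.995 MPa

1.995


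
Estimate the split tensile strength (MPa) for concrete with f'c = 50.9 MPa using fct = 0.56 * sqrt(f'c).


fct = 0.56 * sqrt(50.9)
= 0.56 * 7.134
= 3.995 MPa

3.995


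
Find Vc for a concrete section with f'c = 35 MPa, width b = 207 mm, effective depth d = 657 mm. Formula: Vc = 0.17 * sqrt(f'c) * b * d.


Vc = 0.17 * sqrt(35) * 207 * 657 / 1000
= 136.78 kN

136.78


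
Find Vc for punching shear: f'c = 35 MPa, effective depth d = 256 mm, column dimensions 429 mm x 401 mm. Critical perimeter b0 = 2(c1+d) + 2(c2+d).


b0 = 2*(429 + 256) + 2*(401 + 256) = 2684 mm
Vc = 0.33 * sqrt(35) * 2684 * 256 / 1000
= 1341.44 kN

1341.44
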